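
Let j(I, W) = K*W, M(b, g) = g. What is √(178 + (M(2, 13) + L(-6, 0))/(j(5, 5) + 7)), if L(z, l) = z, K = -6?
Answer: √94001/23 ≈ 13.330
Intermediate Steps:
j(I, W) = -6*W
√(178 + (M(2, 13) + L(-6, 0))/(j(5, 5) + 7)) = √(178 + (13 - 6)/(-6*5 + 7)) = √(178 + 7/(-30 + 7)) = √(178 + 7/(-23)) = √(178 + 7*(-1/23)) = √(178 - 7/23) = √(4087/23) = √94001/23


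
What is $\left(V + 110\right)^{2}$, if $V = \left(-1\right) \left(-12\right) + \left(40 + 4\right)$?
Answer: $27556$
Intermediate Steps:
$V = 56$ ($V = 12 + 44 = 56$)
$\left(V + 110\right)^{2} = \left(56 + 110\right)^{2} = 166^{2} = 27556$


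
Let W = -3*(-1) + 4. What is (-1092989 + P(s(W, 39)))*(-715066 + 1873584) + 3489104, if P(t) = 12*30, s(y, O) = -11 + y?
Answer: -1265826874718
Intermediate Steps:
W = 7 (W = 3 + 4 = 7)
P(t) = 360
(-1092989 + P(s(W, 39)))*(-715066 + 1873584) + 3489104 = (-1092989 + 360)*(-715066 + 1873584) + 3489104 = -1092629*1158518 + 3489104 = -1265830363822 + 3489104 = -1265826874718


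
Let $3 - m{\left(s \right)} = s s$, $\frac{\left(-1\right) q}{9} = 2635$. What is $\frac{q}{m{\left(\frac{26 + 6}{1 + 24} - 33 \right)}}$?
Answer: $\frac{14821875}{626974} \approx 23.64$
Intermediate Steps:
$q = -23715$ ($q = \left(-9\right) 2635 = -23715$)
$m{\left(s \right)} = 3 - s^{2}$ ($m{\left(s \right)} = 3 - s s = 3 - s^{2}$)
$\frac{q}{m{\left(\frac{26 + 6}{1 + 24} - 33 \right)}} = - \frac{23715}{3 - \left(\frac{26 + 6}{1 + 24} - 33\right)^{2}} = - \frac{23715}{3 - \left(\frac{32}{25} - 33\right)^{2}} = - \frac{23715}{3 - \left(- \frac{793}{25}\right)^{2}} = - \frac{23715}{3 - \frac{628849}{625}} = - \frac{23715}{- \frac{626974}{625}} = \left(-23715\right) \left(- \frac{625}{626974}\right) = \frac{14821875}{626974}$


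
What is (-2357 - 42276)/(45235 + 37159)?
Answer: -44633/82394 ≈ -0.54170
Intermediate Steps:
(-2357 - 42276)/(45235 + 37159) = -44633/82394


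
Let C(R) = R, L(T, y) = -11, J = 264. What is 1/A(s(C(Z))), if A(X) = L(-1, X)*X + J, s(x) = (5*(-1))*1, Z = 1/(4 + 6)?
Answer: 1/319 ≈ 0.0031348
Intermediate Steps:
Z = ⅒ (Z = 1/10 = ⅒ ≈ 0.10000)
s(x) = -5 (s(x) = -5*1 = -5)
A(X) = 264 - 11*X (A(X) = -11*X + 264 = 264 - 11*X)
1/A(s(C(Z))) = 1/(264 - 11*(-5)) = 1/(264 + 55) = 1/319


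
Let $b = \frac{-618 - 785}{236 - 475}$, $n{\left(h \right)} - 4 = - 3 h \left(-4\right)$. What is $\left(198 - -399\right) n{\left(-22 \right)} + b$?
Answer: $- \frac{37096177}{239} \approx -1.5521 \cdot 10^{5}$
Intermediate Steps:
$n{\left(h \right)} = 4 + 12 h$ ($n{\left(h \right)} = 4 + - 3 h \left(-4\right) = 4 + 12 h$)
$b = \frac{1403}{239}$ ($b = - \frac{1403}{-239} = \left(-1403\right) \left(- \frac{1}{239}\right) = \frac{1403}{239} \approx 5.8703$)
$\left(198 - -399\right) n{\left(-22 \right)} + b = \left(198 - -399\right) \left(4 + 12 \left(-22\right)\right) + \frac{1403}{239} = \left(198 + 399\right) \left(4 - 264\right) + \frac{1403}{239} = 597 \left(-260\right) + \frac{1403}{239} = -155220 + \frac{1403}{239} = - \frac{37096177}{239}$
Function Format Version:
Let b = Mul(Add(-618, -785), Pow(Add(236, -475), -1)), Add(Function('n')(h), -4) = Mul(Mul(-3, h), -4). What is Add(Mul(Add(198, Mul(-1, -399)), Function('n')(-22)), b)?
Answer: Rational(-37096177, 239) ≈ -1.5521e+5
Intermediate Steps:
Function('n')(h) = Add(4, Mul(12, h)) (Function('n')(h) = Add(4, Mul(Mul(-3, h), -4)) = Add(4, Mul(12, h)))
b = Rational(1403, 239) (b = Mul(-1403, Pow(-239, -1)) = Mul(-1403, Rational(-1, 239)) = Rational(1403, 239) ≈ 5.8703)
Add(Mul(Add(198, Mul(-1, -399)), Function('n')(-22)), b) = Add(Mul(Add(198, Mul(-1, -399)), Add(4, Mul(12, -22))), Rational(1403, 239)) = Add(Mul(Add(198, 399), Add(4, -264)), Rational(1403, 239)) = Add(Mul(597, -260), Rational(1403, 239)) = Add(-155220, Rational(1403, 239)) = Rational(-37096177, 239)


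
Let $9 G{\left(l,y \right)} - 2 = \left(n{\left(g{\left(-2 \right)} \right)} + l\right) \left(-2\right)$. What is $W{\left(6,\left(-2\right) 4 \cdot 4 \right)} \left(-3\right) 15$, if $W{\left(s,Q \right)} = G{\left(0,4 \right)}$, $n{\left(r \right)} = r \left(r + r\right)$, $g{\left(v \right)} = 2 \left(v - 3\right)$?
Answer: $1990$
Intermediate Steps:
$g{\left(v \right)} = -6 + 2 v$ ($g{\left(v \right)} = 2 \left(-3 + v\right) = -6 + 2 v$)
$n{\left(r \right)} = 2 r^{2}$ ($n{\left(r \right)} = r 2 r = 2 r^{2}$)
$G{\left(l,y \right)} = - \frac{398}{9} - \frac{2 l}{9}$ ($G{\left(l,y \right)} = \frac{2}{9} + \frac{\left(2 \left(-6 + 2 \left(-2\right)\right)^{2} + l\right) \left(-2\right)}{9} = \frac{2}{9} + \frac{\left(2 \left(-6 - 4\right)^{2} + l\right) \left(-2\right)}{9} = \frac{2}{9} + \frac{\left(2 \left(-10\right)^{2} + l\right) \left(-2\right)}{9} = \frac{2}{9} + \frac{\left(2 \cdot 100 + l\right) \left(-2\right)}{9} = \frac{2}{9} + \frac{\left(200 + l\right) \left(-2\right)}{9} = \frac{2}{9} + \frac{-400 - 2 l}{9} = \frac{2}{9} - \left(\frac{400}{9} + \frac{2 l}{9}\right) = - \frac{398}{9} - \frac{2 l}{9}$)
$W{\left(s,Q \right)} = - \frac{398}{9}$ ($W{\left(s,Q \right)} = - \frac{398}{9} - 0 = - \frac{398}{9} + 0 = - \frac{398}{9}$)
$W{\left(6,\left(-2\right) 4 \cdot 4 \right)} \left(-3\right) 15 = \left(- \frac{398}{9}\right) \left(-3\right) 15 = \frac{398}{3} \cdot 15 = 1990$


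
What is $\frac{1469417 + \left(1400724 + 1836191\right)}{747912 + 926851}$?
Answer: $\frac{4706332}{1674763} \approx 2.8101$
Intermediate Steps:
$\frac{1469417 + \left(1400724 + 1836191\right)}{747912 + 926851} = \frac{1469417 + 3236915}{1674763} = 4706332 \cdot \frac{1}{1674763} = \frac{4706332}{1674763}$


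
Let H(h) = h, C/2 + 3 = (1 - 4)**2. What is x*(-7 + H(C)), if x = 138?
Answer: 690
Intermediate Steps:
C = 12 (C = -6 + 2*(1 - 4)**2 = -6 + 2*(-3)**2 = -6 + 2*9 = -6 + 18 = 12)
x*(-7 + H(C)) = 138*(-7 + 12) = 138*5 = 690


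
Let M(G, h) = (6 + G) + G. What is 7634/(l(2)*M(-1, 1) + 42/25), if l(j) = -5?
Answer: -95425/229 ≈ -416.70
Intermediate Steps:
M(G, h) = 6 + 2*G
7634/(l(2)*M(-1, 1) + 42/25) = 7634/(-5*(6 + 2*(-1)) + 42/25) = 7634/(-5*(6 - 2) + 42*(1/25)) = 7634/(-5*4 + 42/25) = 7634/(-20 + 42/25) = 7634/(-458/25) = 7634*(-25/458) = -95425/229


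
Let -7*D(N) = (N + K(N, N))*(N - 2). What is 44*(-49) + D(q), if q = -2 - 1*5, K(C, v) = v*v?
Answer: -2102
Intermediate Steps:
K(C, v) = v**2
q = -7 (q = -2 - 5 = -7)
D(N) = -(-2 + N)*(N + N**2)/7 (D(N) = -(N + N**2)*(N - 2)/7 = -(N + N**2)*(-2 + N)/7 = -(-2 + N)*(N + N**2)/7)
44*(-49) + D(q) = 44*(-49) + (1/7)*(-7)*(2 - 7 - 1*(-7)**2) = -2156 + (1/7)*(-7)*(2 - 7 - 1*49) = -2156 + (1/7)*(-7)*(2 - 7 - 49) = -2156 + (1/7)*(-7)*(-54) = -2156 + 54 = -2102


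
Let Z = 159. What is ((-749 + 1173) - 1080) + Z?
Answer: -497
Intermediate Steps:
((-749 + 1173) - 1080) + Z = ((-749 + 1173) - 1080) + 159 = (424 - 1080) + 159 = -656 + 159 = -497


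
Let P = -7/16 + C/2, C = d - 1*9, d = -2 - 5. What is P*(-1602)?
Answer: 108135/8 ≈ 13517.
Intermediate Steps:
d = -7
C = -16 (C = -7 - 1*9 = -7 - 9 = -16)
P = -135/16 (P = -7/16 - 16/2 = -7*1/16 - 16*½ = -7/16 - 8 = -135/16 ≈ -8.4375)
P*(-1602) = -135/16*(-1602) = 108135/8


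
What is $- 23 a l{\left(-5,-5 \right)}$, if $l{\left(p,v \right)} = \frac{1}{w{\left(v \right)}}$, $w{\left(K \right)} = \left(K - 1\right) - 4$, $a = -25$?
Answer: $- \frac{115}{2} \approx -57.5$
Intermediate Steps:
$w{\left(K \right)} = -5 + K$ ($w{\left(K \right)} = \left(-1 + K\right) - 4 = -5 + K$)
$l{\left(p,v \right)} = \frac{1}{-5 + v}$
$- 23 a l{\left(-5,-5 \right)} = \frac{\left(-23\right) \left(-25\right)}{-5 - 5} = \frac{575}{-10} = 575 \left(- \frac{1}{10}\right) = - \frac{115}{2}$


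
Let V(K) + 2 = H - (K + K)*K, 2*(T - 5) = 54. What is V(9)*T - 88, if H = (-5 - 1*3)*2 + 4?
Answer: -5720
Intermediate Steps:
T = 32 (T = 5 + (½)*54 = 5 + 27 = 32)
H = -12 (H = (-5 - 3)*2 + 4 = -8*2 + 4 = -16 + 4 = -12)
V(K) = -14 - 2*K² (V(K) = -2 + (-12 - (K + K)*K) = -2 + (-12 - 2*K*K) = -2 + (-12 - 2*K²) = -14 - 2*K²)
V(9)*T - 88 = (-14 - 2*9²)*32 - 88 = (-14 - 2*81)*32 - 88 = (-14 - 162)*32 - 88 = -176*32 - 88 = -5632 - 88 = -5720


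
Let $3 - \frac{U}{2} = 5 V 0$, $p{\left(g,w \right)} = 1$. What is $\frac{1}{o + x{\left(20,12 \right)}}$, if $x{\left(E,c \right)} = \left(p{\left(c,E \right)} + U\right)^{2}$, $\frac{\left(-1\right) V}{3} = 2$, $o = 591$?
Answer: $\frac{1}{640} \approx 0.0015625$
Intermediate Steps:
$V = -6$ ($V = \left(-3\right) 2 = -6$)
$U = 6$ ($U = 6 - 2 \cdot 5 \left(-6\right) 0 = 6 - 2 \left(\left(-30\right) 0\right) = 6 - 0 = 6 + 0 = 6$)
$x{\left(E,c \right)} = 49$ ($x{\left(E,c \right)} = \left(1 + 6\right)^{2} = 7^{2} = 49$)
$\frac{1}{o + x{\left(20,12 \right)}} = \frac{1}{591 + 49} = \frac{1}{640}$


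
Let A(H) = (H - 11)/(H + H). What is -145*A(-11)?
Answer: -145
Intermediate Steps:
A(H) = (-11 + H)/(2*H) (A(H) = (-11 + H)/((2*H)) = (-11 + H)*(1/(2*H)) = (-11 + H)/(2*H))
-145*A(-11) = -145*(-11 - 11)/(2*(-11)) = -145*(-1)*(-22)/(2*11) = -145*1 = -145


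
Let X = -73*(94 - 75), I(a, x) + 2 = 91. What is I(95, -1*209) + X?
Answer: -1298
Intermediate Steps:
I(a, x) = 89 (I(a, x) = -2 + 91 = 89)
X = -1387 (X = -73*19 = -1387)
I(95, -1*209) + X = 89 - 1387 = -1298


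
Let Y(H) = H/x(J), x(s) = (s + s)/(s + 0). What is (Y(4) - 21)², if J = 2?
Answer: 361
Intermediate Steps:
x(s) = 2 (x(s) = (2*s)/s = 2)
Y(H) = H/2
(Y(4) - 21)² = ((½)*4 - 21)² = (2 - 21)² = (-19)² = 361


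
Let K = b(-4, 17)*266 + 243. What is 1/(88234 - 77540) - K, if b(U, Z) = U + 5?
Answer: -5443245/10694 ≈ -509.00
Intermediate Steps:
b(U, Z) = 5 + U
K = 509 (K = (5 - 4)*266 + 243 = 1*266 + 243 = 266 + 243 = 509)
1/(88234 - 77540) - K = 1/(88234 - 77540) - 1*509 = 1/10694 - 509 = -5443245/10694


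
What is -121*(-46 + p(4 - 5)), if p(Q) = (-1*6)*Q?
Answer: 4840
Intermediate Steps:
p(Q) = -6*Q
-121*(-46 + p(4 - 5)) = -121*(-46 - 6*(4 - 5)) = -121*(-46 - 6*(-1)) = -121*(-46 + 6) = -121*(-40) = 4840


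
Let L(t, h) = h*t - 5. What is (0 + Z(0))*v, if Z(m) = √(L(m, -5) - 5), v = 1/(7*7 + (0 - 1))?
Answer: I*√10/48 ≈ 0.065881*I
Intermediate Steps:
L(t, h) = -5 + h*t
v = 1/48 (v = 1/(49 - 1) = 1/48 ≈ 0.020833)
Z(m) = √(-10 - 5*m) (Z(m) = √((-5 - 5*m) - 5) = √(-10 - 5*m))
(0 + Z(0))*v = (0 + √(-10 - 5*0))*(1/48) = (0 + √(-10 + 0))*(1/48) = (0 + √(-10))*(1/48) = (0 + I*√10)*(1/48) = (I*√10)*(1/48) = I*√10/48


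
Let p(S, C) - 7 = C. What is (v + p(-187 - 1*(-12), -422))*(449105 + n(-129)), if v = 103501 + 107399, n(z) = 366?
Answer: 94606903435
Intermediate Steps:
p(S, C) = 7 + C
v = 210900
(v + p(-187 - 1*(-12), -422))*(449105 + n(-129)) = (210900 + (7 - 422))*(449105 + 366) = (210900 - 415)*449471 = 210485*449471 = 94606903435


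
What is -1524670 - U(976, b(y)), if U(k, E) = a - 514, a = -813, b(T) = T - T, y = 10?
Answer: -1523343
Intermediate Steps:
b(T) = 0
U(k, E) = -1327 (U(k, E) = -813 - 514 = -1327)
-1524670 - U(976, b(y)) = -1524670 - 1*(-1327) = -1524670 + 1327 = -1523343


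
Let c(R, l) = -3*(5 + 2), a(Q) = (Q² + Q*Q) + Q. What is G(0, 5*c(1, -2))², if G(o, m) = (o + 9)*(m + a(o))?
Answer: 893025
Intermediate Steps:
a(Q) = Q + 2*Q² (a(Q) = (Q² + Q²) + Q = 2*Q² + Q = Q + 2*Q²)
c(R, l) = -21 (c(R, l) = -3*7 = -21)
G(o, m) = (9 + o)*(m + o*(1 + 2*o)) (G(o, m) = (o + 9)*(m + o*(1 + 2*o)) = (9 + o)*(m + o*(1 + 2*o)))
G(0, 5*c(1, -2))² = (2*0³ + 9*(5*(-21)) + 9*0 + 19*0² + (5*(-21))*0)² = (2*0 + 9*(-105) + 0 + 19*0 - 105*0)² = (0 - 945 + 0 + 0 + 0)² = (-945)² = 893025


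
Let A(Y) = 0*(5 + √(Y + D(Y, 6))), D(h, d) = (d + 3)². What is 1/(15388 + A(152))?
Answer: 1/15388 ≈ 6.4986e-5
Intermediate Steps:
D(h, d) = (3 + d)²
A(Y) = 0 (A(Y) = 0*(5 + √(Y + (3 + 6)²)) = 0*(5 + √(Y + 9²)) = 0*(5 + √(Y + 81)) = 0*(5 + √(81 + Y)) = 0)
1/(15388 + A(152)) = 1/(15388 + 0) = 1/15388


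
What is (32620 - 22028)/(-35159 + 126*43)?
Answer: -10592/29741 ≈ -0.35614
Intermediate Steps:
(32620 - 22028)/(-35159 + 126*43) = 10592/(-35159 + 5418) = 10592/(-29741) = 10592*(-1/29741) = -10592/29741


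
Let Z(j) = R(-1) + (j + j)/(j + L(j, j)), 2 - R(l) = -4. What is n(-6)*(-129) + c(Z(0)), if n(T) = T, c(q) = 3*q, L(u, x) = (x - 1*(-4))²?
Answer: 792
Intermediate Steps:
L(u, x) = (4 + x)² (L(u, x) = (x + 4)² = (4 + x)²)
R(l) = 6 (R(l) = 2 - 1*(-4) = 2 + 4 = 6)
Z(j) = 6 + 2*j/(j + (4 + j)²) (Z(j) = 6 + (j + j)/(j + (4 + j)²) = 6 + (2*j)/(j + (4 + j)²) = 6 + 2*j/(j + (4 + j)²))
n(-6)*(-129) + c(Z(0)) = -6*(-129) + 3*(2*(3*(4 + 0)² + 4*0)/(0 + (4 + 0)²)) = 774 + 3*(2*(3*4² + 0)/(0 + 4²)) = 774 + 3*(2*(3*16 + 0)/(0 + 16)) = 774 + 3*(2*(48 + 0)/16) = 774 + 3*(2*(1/16)*48) = 774 + 3*6 = 774 + 18 = 792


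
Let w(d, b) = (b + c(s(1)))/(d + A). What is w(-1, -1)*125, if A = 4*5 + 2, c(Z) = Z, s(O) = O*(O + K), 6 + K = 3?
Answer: -125/7 ≈ -17.857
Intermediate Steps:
K = -3 (K = -6 + 3 = -3)
s(O) = O*(-3 + O) (s(O) = O*(O - 3) = O*(-3 + O))
A = 22 (A = 20 + 2 = 22)
w(d, b) = (-2 + b)/(22 + d) (w(d, b) = (b + 1*(-3 + 1))/(d + 22) = (b + 1*(-2))/(22 + d) = (b - 2)/(22 + d) = (-2 + b)/(22 + d))
w(-1, -1)*125 = ((-2 - 1)/(22 - 1))*125 = (-3/21)*125 = ((1/21)*(-3))*125 = -⅐*125 = -125/7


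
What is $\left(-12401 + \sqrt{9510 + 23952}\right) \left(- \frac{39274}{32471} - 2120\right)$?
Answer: $\frac{854153523394}{32471} - \frac{2686233966 \sqrt{22}}{32471} \approx 2.5917 \cdot 10^{7}$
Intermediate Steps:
$\left(-12401 + \sqrt{9510 + 23952}\right) \left(- \frac{39274}{32471} - 2120\right) = \left(-12401 + \sqrt{33462}\right) \left(\left(-39274\right) \frac{1}{32471} - 2120\right) = \left(-12401 + 39 \sqrt{22}\right) \left(- \frac{39274}{32471} - 2120\right) = \left(-12401 + 39 \sqrt{22}\right) \left(- \frac{68877794}{32471}\right) = \frac{854153523394}{32471} - \frac{2686233966 \sqrt{22}}{32471}$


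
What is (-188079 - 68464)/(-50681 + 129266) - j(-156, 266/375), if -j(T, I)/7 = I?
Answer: 3341443/1964625 ≈ 1.7008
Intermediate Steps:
j(T, I) = -7*I
(-188079 - 68464)/(-50681 + 129266) - j(-156, 266/375) = (-188079 - 68464)/(-50681 + 129266) - (-7)*266/375 = -256543/78585 - (-7)*266*(1/375) = -256543*1/78585 - (-7)*266/375 = -256543/78585 - 1*(-1862/375) = -256543/78585 + 1862/375 = 3341443/1964625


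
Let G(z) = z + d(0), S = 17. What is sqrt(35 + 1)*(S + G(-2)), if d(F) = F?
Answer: 90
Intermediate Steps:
G(z) = z (G(z) = z + 0 = z)
sqrt(35 + 1)*(S + G(-2)) = sqrt(35 + 1)*(17 - 2) = sqrt(36)*15 = 6*15 = 90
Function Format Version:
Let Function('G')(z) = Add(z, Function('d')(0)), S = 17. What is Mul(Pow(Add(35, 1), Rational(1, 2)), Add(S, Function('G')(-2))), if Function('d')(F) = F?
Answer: 90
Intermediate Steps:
Function('G')(z) = z (Function('G')(z) = Add(z, 0) = z)
Mul(Pow(Add(35, 1), Rational(1, 2)), Add(S, Function('G')(-2))) = Mul(Pow(Add(35, 1), Rational(1, 2)), Add(17, -2)) = Mul(Pow(36, Rational(1, 2)), 15) = Mul(6, 15) = 90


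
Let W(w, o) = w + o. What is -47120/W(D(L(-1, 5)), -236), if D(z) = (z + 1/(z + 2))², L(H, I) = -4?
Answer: 188480/863 ≈ 218.40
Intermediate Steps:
D(z) = (z + 1/(2 + z))²
W(w, o) = o + w
-47120/W(D(L(-1, 5)), -236) = -47120/(-236 + (1 + (-4)² + 2*(-4))²/(2 - 4)²) = -47120/(-236 + (1 + 16 - 8)²/(-2)²) = -47120/(-236 + (¼)*9²) = -47120/(-236 + (¼)*81) = -47120/(-236 + 81/4) = -47120/(-863/4) = -47120*(-4/863) = 188480/863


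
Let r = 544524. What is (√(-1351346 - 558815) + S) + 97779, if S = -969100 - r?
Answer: -1415845 + I*√1910161 ≈ -1.4158e+6 + 1382.1*I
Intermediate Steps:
S = -1513624 (S = -969100 - 1*544524 = -969100 - 544524 = -1513624)
(√(-1351346 - 558815) + S) + 97779 = (√(-1351346 - 558815) - 1513624) + 97779 = (√(-1910161) - 1513624) + 97779 = (I*√1910161 - 1513624) + 97779 = (-1513624 + I*√1910161) + 97779 = -1415845 + I*√1910161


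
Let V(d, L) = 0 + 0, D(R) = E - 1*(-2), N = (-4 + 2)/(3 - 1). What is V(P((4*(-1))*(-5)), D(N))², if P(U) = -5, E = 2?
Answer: 0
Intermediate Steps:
N = -1 (N = -2/2 = -2*½ = -1)
D(R) = 4 (D(R) = 2 - 1*(-2) = 2 + 2 = 4)
V(d, L) = 0
V(P((4*(-1))*(-5)), D(N))² = 0² = 0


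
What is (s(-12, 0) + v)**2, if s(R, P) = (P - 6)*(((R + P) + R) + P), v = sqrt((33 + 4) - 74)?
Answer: (144 + I*sqrt(37))**2 ≈ 20699.0 + 1751.8*I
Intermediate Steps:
v = I*sqrt(37) (v = sqrt(37 - 74) = sqrt(-37) = I*sqrt(37) ≈ 6.0828*I)
s(R, P) = (-6 + P)*(2*P + 2*R) (s(R, P) = (-6 + P)*(((P + R) + R) + P) = (-6 + P)*((P + 2*R) + P) = (-6 + P)*(2*P + 2*R))
(s(-12, 0) + v)**2 = ((-12*0 - 12*(-12) + 2*0**2 + 2*0*(-12)) + I*sqrt(37))**2 = ((0 + 144 + 2*0 + 0) + I*sqrt(37))**2 = ((0 + 144 + 0 + 0) + I*sqrt(37))**2 = (144 + I*sqrt(37))**2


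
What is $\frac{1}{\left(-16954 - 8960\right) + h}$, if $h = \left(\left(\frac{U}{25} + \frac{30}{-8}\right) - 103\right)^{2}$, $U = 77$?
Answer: $- \frac{10000}{151665311} \approx -6.5935 \cdot 10^{-5}$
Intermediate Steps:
$h = \frac{107474689}{10000}$ ($h = \left(\left(\frac{77}{25} + \frac{30}{-8}\right) - 103\right)^{2} = \left(\left(77 \cdot \frac{1}{25} + 30 \left(- \frac{1}{8}\right)\right) - 103\right)^{2} = \left(\left(\frac{77}{25} - \frac{15}{4}\right) - 103\right)^{2} = \left(- \frac{67}{100} - 103\right)^{2} = \left(- \frac{10367}{100}\right)^{2} = \frac{107474689}{10000} \approx 10747.0$)
$\frac{1}{\left(-16954 - 8960\right) + h} = \frac{1}{\left(-16954 - 8960\right) + \frac{107474689}{10000}} = \frac{1}{-25914 + \frac{107474689}{10000}} = \frac{1}{- \frac{151665311}{10000}} = - \frac{10000}{151665311}$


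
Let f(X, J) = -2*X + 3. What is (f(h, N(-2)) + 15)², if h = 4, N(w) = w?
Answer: 100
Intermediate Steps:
f(X, J) = 3 - 2*X
(f(h, N(-2)) + 15)² = ((3 - 2*4) + 15)² = ((3 - 8) + 15)² = (-5 + 15)² = 10² = 100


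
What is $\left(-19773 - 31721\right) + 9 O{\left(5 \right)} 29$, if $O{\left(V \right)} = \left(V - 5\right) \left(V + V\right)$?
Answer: $-51494$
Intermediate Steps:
$O{\left(V \right)} = 2 V \left(-5 + V\right)$ ($O{\left(V \right)} = \left(-5 + V\right) 2 V = 2 V \left(-5 + V\right)$)
$\left(-19773 - 31721\right) + 9 O{\left(5 \right)} 29 = \left(-19773 - 31721\right) + 9 \cdot 2 \cdot 5 \left(-5 + 5\right) 29 = -51494 + 9 \cdot 2 \cdot 5 \cdot 0 \cdot 29 = -51494 + 9 \cdot 0 \cdot 29 = -51494 + 0 \cdot 29 = -51494 + 0 = -51494$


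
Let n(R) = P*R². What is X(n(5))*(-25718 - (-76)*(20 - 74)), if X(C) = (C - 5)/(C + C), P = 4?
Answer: -283309/20 ≈ -14165.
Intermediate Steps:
n(R) = 4*R²
X(C) = (-5 + C)/(2*C) (X(C) = (-5 + C)/((2*C)) = (-5 + C)*(1/(2*C)) = (-5 + C)/(2*C))
X(n(5))*(-25718 - (-76)*(20 - 74)) = ((-5 + 4*5²)/(2*((4*5²))))*(-25718 - (-76)*(20 - 74)) = ((-5 + 4*25)/(2*((4*25))))*(-25718 - (-76)*(-54)) = ((½)*(-5 + 100)/100)*(-25718 - 1*4104) = ((½)*(1/100)*95)*(-25718 - 4104) = (19/40)*(-29822) = -283309/20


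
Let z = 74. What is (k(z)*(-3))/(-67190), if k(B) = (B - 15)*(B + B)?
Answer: 13098/33595 ≈ 0.38988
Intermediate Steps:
k(B) = 2*B*(-15 + B) (k(B) = (-15 + B)*(2*B) = 2*B*(-15 + B))
(k(z)*(-3))/(-67190) = ((2*74*(-15 + 74))*(-3))/(-67190) = ((2*74*59)*(-3))*(-1/67190) = (8732*(-3))*(-1/67190) = -26196*(-1/67190) = 13098/33595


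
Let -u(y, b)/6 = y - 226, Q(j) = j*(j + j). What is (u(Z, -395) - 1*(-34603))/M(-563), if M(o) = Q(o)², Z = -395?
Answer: 38329/401877387844 ≈ 9.5375e-8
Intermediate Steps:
Q(j) = 2*j² (Q(j) = j*(2*j) = 2*j²)
u(y, b) = 1356 - 6*y (u(y, b) = -6*(y - 226) = -6*(-226 + y) = 1356 - 6*y)
M(o) = 4*o⁴ (M(o) = (2*o²)² = 4*o⁴)
(u(Z, -395) - 1*(-34603))/M(-563) = ((1356 - 6*(-395)) - 1*(-34603))/((4*(-563)⁴)) = ((1356 + 2370) + 34603)/((4*100469346961)) = (3726 + 34603)/401877387844 = 38329*(1/401877387844) = 38329/401877387844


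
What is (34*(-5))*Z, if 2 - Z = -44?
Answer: -7820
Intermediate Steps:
Z = 46 (Z = 2 - 1*(-44) = 2 + 44 = 46)
(34*(-5))*Z = (34*(-5))*46 = -170*46 = -7820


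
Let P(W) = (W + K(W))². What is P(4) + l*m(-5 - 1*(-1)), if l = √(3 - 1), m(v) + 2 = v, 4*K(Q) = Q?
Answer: 25 - 6*√2 ≈ 16.515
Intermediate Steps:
K(Q) = Q/4
m(v) = -2 + v
l = √2 ≈ 1.4142
P(W) = 25*W²/16 (P(W) = (W + W/4)² = (5*W/4)² = 25*W²/16)
P(4) + l*m(-5 - 1*(-1)) = (25/16)*4² + √2*(-2 + (-5 - 1*(-1))) = (25/16)*16 + √2*(-2 + (-5 + 1)) = 25 + √2*(-2 - 4) = 25 + √2*(-6) = 25 - 6*√2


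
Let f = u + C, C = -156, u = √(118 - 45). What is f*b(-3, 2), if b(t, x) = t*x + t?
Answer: 1404 - 9*√73 ≈ 1327.1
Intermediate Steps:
b(t, x) = t + t*x
u = √73 ≈ 8.5440
f = -156 + √73 (f = √73 - 156 = -156 + √73 ≈ -147.46)
f*b(-3, 2) = (-156 + √73)*(-3*(1 + 2)) = (-156 + √73)*(-3*3) = (-156 + √73)*(-9) = 1404 - 9*√73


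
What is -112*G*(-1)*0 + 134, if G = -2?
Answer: 134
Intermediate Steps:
-112*G*(-1)*0 + 134 = -112*(-2*(-1))*0 + 134 = -224*0 + 134 = -112*0 + 134 = 0 + 134 = 134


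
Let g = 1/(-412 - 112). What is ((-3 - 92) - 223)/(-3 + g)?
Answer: 166632/1573 ≈ 105.93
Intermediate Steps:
g = -1/524 (g = 1/(-524) = -1/524 ≈ -0.0019084)
((-3 - 92) - 223)/(-3 + g) = ((-3 - 92) - 223)/(-3 - 1/524) = (-95 - 223)/(-1573/524) = -318*(-524/1573) = 166632/1573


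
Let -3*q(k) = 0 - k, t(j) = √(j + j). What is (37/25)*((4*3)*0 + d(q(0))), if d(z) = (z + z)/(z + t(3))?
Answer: 0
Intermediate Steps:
t(j) = √2*√j (t(j) = √(2*j) = √2*√j)
q(k) = k/3 (q(k) = -(0 - k)/3 = -(-1)*k/3 = k/3)
d(z) = 2*z/(z + √6) (d(z) = (z + z)/(z + √2*√3) = (2*z)/(z + √6) = 2*z/(z + √6))
(37/25)*((4*3)*0 + d(q(0))) = (37/25)*((4*3)*0 + 2*((⅓)*0)/((⅓)*0 + √6)) = (37*(1/25))*(12*0 + 2*0/(0 + √6)) = 37*(0 + 2*0/√6)/25 = 37*(0 + 2*0*(√6/6))/25 = 37*(0 + 0)/25 = (37/25)*0 = 0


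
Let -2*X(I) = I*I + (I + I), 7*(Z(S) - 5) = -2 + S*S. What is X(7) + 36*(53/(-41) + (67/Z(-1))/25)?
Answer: -2027331/34850 ≈ -58.173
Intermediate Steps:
Z(S) = 33/7 + S**2/7 (Z(S) = 5 + (-2 + S*S)/7 = 5 + (-2 + S**2)/7 = 5 + (-2/7 + S**2/7) = 33/7 + S**2/7)
X(I) = -I - I**2/2 (X(I) = -(I*I + (I + I))/2 = -(I**2 + 2*I)/2 = -I - I**2/2)
X(7) + 36*(53/(-41) + (67/Z(-1))/25) = -1/2*7*(2 + 7) + 36*(53/(-41) + (67/(33/7 + (1/7)*(-1)**2))/25) = -1/2*7*9 + 36*(53*(-1/41) + (67/(33/7 + (1/7)*1))*(1/25)) = -63/2 + 36*(-53/41 + (67/(33/7 + 1/7))*(1/25)) = -63/2 + 36*(-53/41 + (67/(34/7))*(1/25)) = -63/2 + 36*(-53/41 + (67*(7/34))*(1/25)) = -63/2 + 36*(-53/41 + (469/34)*(1/25)) = -63/2 + 36*(-53/41 + 469/850) = -63/2 + 36*(-25821/34850) = -63/2 - 464778/17425 = -2027331/34850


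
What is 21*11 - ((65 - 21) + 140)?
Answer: 47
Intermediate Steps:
21*11 - ((65 - 21) + 140) = 231 - (44 + 140) = 231 - 1*184 = 231 - 184 = 47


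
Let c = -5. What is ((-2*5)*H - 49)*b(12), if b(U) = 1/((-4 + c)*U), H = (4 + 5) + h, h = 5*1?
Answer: 7/4 ≈ 1.7500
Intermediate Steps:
h = 5
H = 14 (H = (4 + 5) + 5 = 9 + 5 = 14)
b(U) = -1/(9*U) (b(U) = 1/((-4 - 5)*U) = 1/(-9*U) = -1/(9*U))
((-2*5)*H - 49)*b(12) = (-2*5*14 - 49)*(-⅑/12) = (-10*14 - 49)*(-⅑*1/12) = (-140 - 49)*(-1/108) = -189*(-1/108) = 7/4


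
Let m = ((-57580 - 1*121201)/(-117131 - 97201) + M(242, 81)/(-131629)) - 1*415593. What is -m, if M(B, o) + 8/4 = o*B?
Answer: 11724817899711955/28212306828 ≈ 4.1559e+5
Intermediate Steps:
M(B, o) = -2 + B*o (M(B, o) = -2 + o*B = -2 + B*o)
m = -11724817899711955/28212306828 (m = ((-57580 - 1*121201)/(-117131 - 97201) + (-2 + 242*81)/(-131629)) - 1*415593 = ((-57580 - 121201)/(-214332) + (-2 + 19602)*(-1/131629)) - 415593 = (-178781*(-1/214332) + 19600*(-1/131629)) - 415593 = (178781/214332 - 19600/131629) - 415593 = 19331857049/28212306828 - 415593 = -11724817899711955/28212306828 ≈ -4.1559e+5)
-m = -1*(-11724817899711955/28212306828) = 11724817899711955/28212306828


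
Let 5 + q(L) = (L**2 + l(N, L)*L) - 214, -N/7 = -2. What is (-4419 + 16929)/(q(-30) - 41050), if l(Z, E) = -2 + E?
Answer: -12510/39409 ≈ -0.31744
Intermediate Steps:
N = 14 (N = -7*(-2) = 14)
q(L) = -219 + L**2 + L*(-2 + L) (q(L) = -5 + ((L**2 + (-2 + L)*L) - 214) = -5 + ((L**2 + L*(-2 + L)) - 214) = -5 + (-214 + L**2 + L*(-2 + L)) = -219 + L**2 + L*(-2 + L))
(-4419 + 16929)/(q(-30) - 41050) = (-4419 + 16929)/((-219 + (-30)**2 - 30*(-2 - 30)) - 41050) = 12510/((-219 + 900 - 30*(-32)) - 41050) = 12510/((-219 + 900 + 960) - 41050) = 12510/(1641 - 41050) = 12510/(-39409) = 12510*(-1/39409) = -12510/39409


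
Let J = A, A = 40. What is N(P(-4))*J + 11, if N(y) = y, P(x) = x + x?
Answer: -309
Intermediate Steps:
P(x) = 2*x
J = 40
N(P(-4))*J + 11 = (2*(-4))*40 + 11 = -8*40 + 11 = -320 + 11 = -309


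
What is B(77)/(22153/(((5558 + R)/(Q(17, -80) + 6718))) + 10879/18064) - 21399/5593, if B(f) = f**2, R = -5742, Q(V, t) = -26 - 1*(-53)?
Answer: -1033383470934953/269578278938487 ≈ -3.8333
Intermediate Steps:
Q(V, t) = 27 (Q(V, t) = -26 + 53 = 27)
B(77)/(22153/(((5558 + R)/(Q(17, -80) + 6718))) + 10879/18064) - 21399/5593 = 77**2/(22153/(((5558 - 5742)/(27 + 6718))) + 10879/18064) - 21399/5593 = 5929/(22153/((-184/6745)) + 10879*(1/18064)) - 21399*1/5593 = 5929/(22153/((-184*1/6745)) + 10879/18064) - 3057/799 = 5929/(22153/(-184/6745) + 10879/18064) - 3057/799 = 5929/(22153*(-6745/184) + 10879/18064) - 3057/799 = 5929/(-149421985/184 + 10879/18064) - 3057/799 = 5929/(-337394591913/415472) - 3057/799 = 5929*(-415472/337394591913) - 3057/799 = -2463333488/337394591913 - 3057/799 = -1033383470934953/269578278938487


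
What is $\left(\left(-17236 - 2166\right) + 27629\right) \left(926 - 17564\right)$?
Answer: $-136880826$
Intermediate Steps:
$\left(\left(-17236 - 2166\right) + 27629\right) \left(926 - 17564\right) = \left(\left(-17236 - 2166\right) + 27629\right) \left(-16638\right) = \left(-19402 + 27629\right) \left(-16638\right) = 8227 \left(-16638\right) = -136880826$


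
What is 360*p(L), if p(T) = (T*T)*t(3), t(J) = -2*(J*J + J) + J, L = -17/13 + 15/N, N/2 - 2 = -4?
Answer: -65364705/338 ≈ -1.9339e+5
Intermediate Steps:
N = -4 (N = 4 + 2*(-4) = 4 - 8 = -4)
L = -263/52 (L = -17/13 + 15/(-4) = -17*1/13 + 15*(-¼) = -17/13 - 15/4 = -263/52 ≈ -5.0577)
t(J) = -J - 2*J² (t(J) = -2*(J² + J) + J = -2*(J + J²) + J = (-2*J - 2*J²) + J = -J - 2*J²)
p(T) = -21*T² (p(T) = (T*T)*(-1*3*(1 + 2*3)) = T²*(-1*3*(1 + 6)) = T²*(-1*3*7) = T²*(-21) = -21*T²)
360*p(L) = 360*(-21*(-263/52)²) = 360*(-21*69169/2704) = 360*(-1452549/2704) = -65364705/338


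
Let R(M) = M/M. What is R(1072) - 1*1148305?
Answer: -1148304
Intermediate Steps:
R(M) = 1
R(1072) - 1*1148305 = 1 - 1*1148305 = 1 - 1148305 = -1148304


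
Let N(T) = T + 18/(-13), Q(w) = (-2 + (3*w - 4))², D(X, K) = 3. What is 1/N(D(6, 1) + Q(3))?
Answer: 13/138 ≈ 0.094203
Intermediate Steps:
Q(w) = (-6 + 3*w)² (Q(w) = (-2 + (-4 + 3*w))² = (-6 + 3*w)²)
N(T) = -18/13 + T (N(T) = T + 18*(-1/13) = T - 18/13 = -18/13 + T)
1/N(D(6, 1) + Q(3)) = 1/(-18/13 + (3 + 9*(-2 + 3)²)) = 1/(-18/13 + (3 + 9*1²)) = 1/(-18/13 + (3 + 9*1)) = 1/(-18/13 + (3 + 9)) = 1/(-18/13 + 12) = 1/(138/13) = 13/138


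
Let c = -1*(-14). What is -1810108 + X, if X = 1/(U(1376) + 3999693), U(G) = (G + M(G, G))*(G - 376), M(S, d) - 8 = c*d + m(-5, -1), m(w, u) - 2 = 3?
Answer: -44624036820843/24652693 ≈ -1.8101e+6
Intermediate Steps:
m(w, u) = 5 (m(w, u) = 2 + 3 = 5)
c = 14
M(S, d) = 13 + 14*d (M(S, d) = 8 + (14*d + 5) = 8 + (5 + 14*d) = 13 + 14*d)
U(G) = (-376 + G)*(13 + 15*G) (U(G) = (G + (13 + 14*G))*(G - 376) = (13 + 15*G)*(-376 + G) = (-376 + G)*(13 + 15*G))
X = 1/24652693 (X = 1/((-4888 - 5627*1376 + 15*1376**2) + 3999693) = 1/((-4888 - 7742752 + 15*1893376) + 3999693) = 1/((-4888 - 7742752 + 28400640) + 3999693) = 1/(20653000 + 3999693) = 1/24652693 ≈ 4.0564e-8)
-1810108 + X = -1810108 + 1/24652693 = -44624036820843/24652693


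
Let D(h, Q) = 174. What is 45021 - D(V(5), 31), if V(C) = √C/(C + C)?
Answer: 44847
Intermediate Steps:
V(C) = 1/(2*√C) (V(C) = √C/((2*C)) = (1/(2*C))*√C = 1/(2*√C))
45021 - D(V(5), 31) = 45021 - 1*174 = 45021 - 174 = 44847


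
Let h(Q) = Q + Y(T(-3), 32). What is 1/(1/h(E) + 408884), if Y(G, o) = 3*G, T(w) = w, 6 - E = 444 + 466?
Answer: 913/373311091 ≈ 2.4457e-6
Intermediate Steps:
E = -904 (E = 6 - (444 + 466) = 6 - 1*910 = 6 - 910 = -904)
h(Q) = -9 + Q (h(Q) = Q + 3*(-3) = Q - 9 = -9 + Q)
1/(1/h(E) + 408884) = 1/(1/(-9 - 904) + 408884) = 1/(1/(-913) + 408884) = 1/(-1/913 + 408884) = 1/(373311091/913) = 913/373311091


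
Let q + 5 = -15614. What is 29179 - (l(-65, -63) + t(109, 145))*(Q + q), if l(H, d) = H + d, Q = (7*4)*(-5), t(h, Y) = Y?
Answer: 297082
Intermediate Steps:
q = -15619 (q = -5 - 15614 = -15619)
Q = -140 (Q = 28*(-5) = -140)
29179 - (l(-65, -63) + t(109, 145))*(Q + q) = 29179 - ((-65 - 63) + 145)*(-140 - 15619) = 29179 - (-128 + 145)*(-15759) = 29179 - 17*(-15759) = 29179 - 1*(-267903) = 29179 + 267903 = 297082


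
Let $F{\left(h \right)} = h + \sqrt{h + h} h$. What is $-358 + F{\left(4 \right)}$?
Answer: $-354 + 8 \sqrt{2} \approx -342.69$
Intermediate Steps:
$F{\left(h \right)} = h + \sqrt{2} h^{\frac{3}{2}}$ ($F{\left(h \right)} = h + \sqrt{2 h} h = h + \sqrt{2} \sqrt{h} h = h + \sqrt{2} h^{\frac{3}{2}}$)
$-358 + F{\left(4 \right)} = -358 + \left(4 + \sqrt{2} \cdot 4^{\frac{3}{2}}\right) = -358 + \left(4 + \sqrt{2} \cdot 8\right) = -358 + \left(4 + 8 \sqrt{2}\right) = -354 + 8 \sqrt{2}$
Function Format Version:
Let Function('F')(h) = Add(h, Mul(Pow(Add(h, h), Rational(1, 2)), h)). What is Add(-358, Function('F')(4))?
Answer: Add(-354, Mul(8, Pow(2, Rational(1, 2)))) ≈ -342.69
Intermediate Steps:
Function('F')(h) = Add(h, Mul(Pow(2, Rational(1, 2)), Pow(h, Rational(3, 2)))) (Function('F')(h) = Add(h, Mul(Pow(Mul(2, h), Rational(1, 2)), h)) = Add(h, Mul(Mul(Pow(2, Rational(1, 2)), Pow(h, Rational(1, 2))), h)) = Add(h, Mul(Pow(2, Rational(1, 2)), Pow(h, Rational(3, 2)))))
Add(-358, Function('F')(4)) = Add(-358, Add(4, Mul(Pow(2, Rational(1, 2)), Pow(4, Rational(3, 2))))) = Add(-358, Add(4, Mul(Pow(2, Rational(1, 2)), 8))) = Add(-358, Add(4, Mul(8, Pow(2, Rational(1, 2))))) = Add(-354, Mul(8, Pow(2, Rational(1, 2))))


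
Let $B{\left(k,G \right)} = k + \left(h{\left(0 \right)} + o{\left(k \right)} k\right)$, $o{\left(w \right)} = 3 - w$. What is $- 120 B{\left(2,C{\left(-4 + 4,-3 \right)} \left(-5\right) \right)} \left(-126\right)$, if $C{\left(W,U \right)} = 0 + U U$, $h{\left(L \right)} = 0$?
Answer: $60480$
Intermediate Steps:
$C{\left(W,U \right)} = U^{2}$ ($C{\left(W,U \right)} = 0 + U^{2} = U^{2}$)
$B{\left(k,G \right)} = k + k \left(3 - k\right)$ ($B{\left(k,G \right)} = k + \left(0 + \left(3 - k\right) k\right) = k + \left(0 + k \left(3 - k\right)\right) = k + k \left(3 - k\right)$)
$- 120 B{\left(2,C{\left(-4 + 4,-3 \right)} \left(-5\right) \right)} \left(-126\right) = - 120 \cdot 2 \left(4 - 2\right) \left(-126\right) = - 120 \cdot 2 \cdot 2 \left(-126\right) = \left(-120\right) 4 \left(-126\right) = \left(-480\right) \left(-126\right) = 60480$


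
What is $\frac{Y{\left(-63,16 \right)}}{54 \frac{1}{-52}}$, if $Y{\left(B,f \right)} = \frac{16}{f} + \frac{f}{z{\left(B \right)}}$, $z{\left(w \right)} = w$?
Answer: $- \frac{1222}{1701} \approx -0.7184$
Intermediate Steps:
$Y{\left(B,f \right)} = \frac{16}{f} + \frac{f}{B}$
$\frac{Y{\left(-63,16 \right)}}{54 \frac{1}{-52}} = \frac{\frac{16}{16} + \frac{16}{-63}}{54 \frac{1}{-52}} = \frac{16 \cdot \frac{1}{16} + 16 \left(- \frac{1}{63}\right)}{54 \left(- \frac{1}{52}\right)} = \frac{1 - \frac{16}{63}}{- \frac{27}{26}} = \frac{47}{63} \left(- \frac{26}{27}\right) = - \frac{1222}{1701}$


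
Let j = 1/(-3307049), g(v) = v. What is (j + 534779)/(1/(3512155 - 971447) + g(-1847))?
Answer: -299556308918978424/1034596538861405 ≈ -289.54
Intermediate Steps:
j = -1/3307049 ≈ -3.0238e-7
(j + 534779)/(1/(3512155 - 971447) + g(-1847)) = (-1/3307049 + 534779)/(1/(3512155 - 971447) - 1847) = 1768540357170/(3307049*(1/2540708 - 1847)) = 1768540357170/(3307049*(-4692687675/2540708)) = (1768540357170/3307049)*(-2540708/4692687675) = -299556308918978424/1034596538861405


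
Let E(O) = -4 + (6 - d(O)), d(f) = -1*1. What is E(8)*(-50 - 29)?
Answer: -237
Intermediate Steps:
d(f) = -1
E(O) = 3 (E(O) = -4 + (6 - 1*(-1)) = -4 + (6 + 1) = -4 + 7 = 3)
E(8)*(-50 - 29) = 3*(-50 - 29) = 3*(-79) = -237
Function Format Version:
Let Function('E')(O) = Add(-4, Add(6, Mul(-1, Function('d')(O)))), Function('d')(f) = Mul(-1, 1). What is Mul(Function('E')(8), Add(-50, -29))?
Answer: -237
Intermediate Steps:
Function('d')(f) = -1
Function('E')(O) = 3 (Function('E')(O) = Add(-4, Add(6, Mul(-1, -1))) = Add(-4, Add(6, 1)) = Add(-4, 7) = 3)
Mul(Function('E')(8), Add(-50, -29)) = Mul(3, Add(-50, -29)) = Mul(3, -79) = -237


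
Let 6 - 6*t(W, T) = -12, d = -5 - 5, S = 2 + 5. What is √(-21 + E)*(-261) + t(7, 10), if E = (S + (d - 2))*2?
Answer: 3 - 261*I*√31 ≈ 3.0 - 1453.2*I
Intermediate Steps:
S = 7
d = -10
t(W, T) = 3 (t(W, T) = 1 - ⅙*(-12) = 1 + 2 = 3)
E = -10 (E = (7 + (-10 - 2))*2 = (7 - 12)*2 = -5*2 = -10)
√(-21 + E)*(-261) + t(7, 10) = √(-21 - 10)*(-261) + 3 = √(-31)*(-261) + 3 = (I*√31)*(-261) + 3 = -261*I*√31 + 3 = 3 - 261*I*√31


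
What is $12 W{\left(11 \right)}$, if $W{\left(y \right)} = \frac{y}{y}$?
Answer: $12$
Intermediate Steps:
$W{\left(y \right)} = 1$
$12 W{\left(11 \right)} = 12 \cdot 1 = 12$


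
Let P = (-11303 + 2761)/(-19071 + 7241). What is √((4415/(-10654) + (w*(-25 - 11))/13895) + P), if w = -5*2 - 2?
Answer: √1024184521900274/54985294 ≈ 0.58203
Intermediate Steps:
w = -12 (w = -10 - 2 = -12)
P = 4271/5915 (P = -8542/(-11830) = -8542*(-1/11830) = 4271/5915 ≈ 0.72206)
√((4415/(-10654) + (w*(-25 - 11))/13895) + P) = √((4415/(-10654) - 12*(-25 - 11)/13895) + 4271/5915) = √((4415*(-1/10654) - 12*(-36)*(1/13895)) + 4271/5915) = √((-4415/10654 + 432*(1/13895)) + 4271/5915) = √((-4415/10654 + 432/13895) + 4271/5915) = √(-8106271/21148190 + 4271/5915) = √(242144723/714808822) = √1024184521900274/54985294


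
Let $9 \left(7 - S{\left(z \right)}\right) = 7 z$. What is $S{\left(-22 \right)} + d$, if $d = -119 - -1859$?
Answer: $\frac{15877}{9} \approx 1764.1$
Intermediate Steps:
$d = 1740$ ($d = -119 + 1859 = 1740$)
$S{\left(z \right)} = 7 - \frac{7 z}{9}$
$S{\left(-22 \right)} + d = \left(7 - - \frac{154}{9}\right) + 1740 = \left(7 + \frac{154}{9}\right) + 1740 = \frac{217}{9} + 1740 = \frac{15877}{9}$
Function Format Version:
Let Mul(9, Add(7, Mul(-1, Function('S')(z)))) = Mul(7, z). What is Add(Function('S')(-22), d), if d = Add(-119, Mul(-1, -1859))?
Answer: Rational(15877, 9) ≈ 1764.1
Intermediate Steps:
d = 1740 (d = Add(-119, 1859) = 1740)
Function('S')(z) = Add(7, Mul(Rational(-7, 9), z)) (Function('S')(z) = Add(7, Mul(Rational(-1, 9), Mul(7, z))) = Add(7, Mul(Rational(-7, 9), z)))
Add(Function('S')(-22), d) = Add(Add(7, Mul(Rational(-7, 9), -22)), 1740) = Add(Add(7, Rational(154, 9)), 1740) = Add(Rational(217, 9), 1740) = Rational(15877, 9)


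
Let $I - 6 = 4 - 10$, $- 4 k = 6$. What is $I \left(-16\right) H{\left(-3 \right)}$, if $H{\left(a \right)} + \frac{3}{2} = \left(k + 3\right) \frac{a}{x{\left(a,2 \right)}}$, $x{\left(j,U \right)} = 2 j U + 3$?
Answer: $0$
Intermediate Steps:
$k = - \frac{3}{2}$ ($k = \left(- \frac{1}{4}\right) 6 = - \frac{3}{2} \approx -1.5$)
$x{\left(j,U \right)} = 3 + 2 U j$ ($x{\left(j,U \right)} = 2 U j + 3 = 3 + 2 U j$)
$H{\left(a \right)} = - \frac{3}{2} + \frac{3 a}{2 \left(3 + 4 a\right)}$ ($H{\left(a \right)} = - \frac{3}{2} + \left(- \frac{3}{2} + 3\right) \frac{a}{3 + 2 \cdot 2 a} = - \frac{3}{2} + \frac{3 \frac{a}{3 + 4 a}}{2} = - \frac{3}{2} + \frac{3 a}{2 \left(3 + 4 a\right)}$)
$I = 0$ ($I = 6 + \left(4 - 10\right) = 6 - 6 = 0$)
$I \left(-16\right) H{\left(-3 \right)} = 0 \left(-16\right) \frac{9 \left(-1 - -3\right)}{2 \left(3 + 4 \left(-3\right)\right)} = 0 \frac{9 \left(-1 + 3\right)}{2 \left(3 - 12\right)} = 0 \cdot \frac{9}{2} \frac{1}{-9} \cdot 2 = 0 \cdot \frac{9}{2} \left(- \frac{1}{9}\right) 2 = 0 \left(-1\right) = 0$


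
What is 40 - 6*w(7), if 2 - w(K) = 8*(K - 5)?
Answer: 124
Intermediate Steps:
w(K) = 42 - 8*K (w(K) = 2 - 8*(K - 5) = 2 - 8*(-5 + K) = 2 - (-40 + 8*K) = 2 + (40 - 8*K) = 42 - 8*K)
40 - 6*w(7) = 40 - 6*(42 - 8*7) = 40 - 6*(42 - 56) = 40 - 6*(-14) = 40 + 84 = 124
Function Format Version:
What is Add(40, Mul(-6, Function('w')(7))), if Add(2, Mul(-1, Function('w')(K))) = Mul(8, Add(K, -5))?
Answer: 124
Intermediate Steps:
Function('w')(K) = Add(42, Mul(-8, K)) (Function('w')(K) = Add(2, Mul(-1, Mul(8, Add(K, -5)))) = Add(2, Mul(-1, Mul(8, Add(-5, K)))) = Add(2, Mul(-1, Add(-40, Mul(8, K)))) = Add(2, Add(40, Mul(-8, K))) = Add(42, Mul(-8, K)))
Add(40, Mul(-6, Function('w')(7))) = Add(40, Mul(-6, Add(42, Mul(-8, 7)))) = Add(40, Mul(-6, Add(42, -56))) = Add(40, Mul(-6, -14)) = Add(40, 84) = 124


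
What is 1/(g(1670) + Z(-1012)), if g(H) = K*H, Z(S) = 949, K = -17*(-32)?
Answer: 1/909429 ≈ 1.0996e-6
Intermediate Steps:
K = 544
g(H) = 544*H
1/(g(1670) + Z(-1012)) = 1/(544*1670 + 949) = 1/(908480 + 949) = 1/909429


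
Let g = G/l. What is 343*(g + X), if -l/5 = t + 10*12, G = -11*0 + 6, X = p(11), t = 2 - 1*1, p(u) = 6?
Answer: 1243032/605 ≈ 2054.6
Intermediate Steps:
t = 1 (t = 2 - 1 = 1)
X = 6
G = 6 (G = 0 + 6 = 6)
l = -605 (l = -5*(1 + 10*12) = -5*(1 + 120) = -5*121 = -605)
g = -6/605 (g = 6/(-605) = 6*(-1/605) = -6/605 ≈ -0.0099173)
343*(g + X) = 343*(-6/605 + 6) = 343*(3624/605) = 1243032/605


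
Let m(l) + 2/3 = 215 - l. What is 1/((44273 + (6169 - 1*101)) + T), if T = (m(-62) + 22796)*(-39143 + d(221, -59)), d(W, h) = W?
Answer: -1/897971017 ≈ -1.1136e-9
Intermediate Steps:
m(l) = 643/3 - l (m(l) = -⅔ + (215 - l) = 643/3 - l)
T = -898021358 (T = ((643/3 - 1*(-62)) + 22796)*(-39143 + 221) = ((643/3 + 62) + 22796)*(-38922) = (829/3 + 22796)*(-38922) = (69217/3)*(-38922) = -898021358)
1/((44273 + (6169 - 1*101)) + T) = 1/((44273 + (6169 - 1*101)) - 898021358) = 1/((44273 + (6169 - 101)) - 898021358) = 1/((44273 + 6068) - 898021358) = 1/(50341 - 898021358) = 1/(-897971017) = -1/897971017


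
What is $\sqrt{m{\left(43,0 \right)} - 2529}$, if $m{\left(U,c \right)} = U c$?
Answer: $3 i \sqrt{281} \approx 50.289 i$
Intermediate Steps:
$\sqrt{m{\left(43,0 \right)} - 2529} = \sqrt{43 \cdot 0 - 2529} = \sqrt{0 - 2529} = \sqrt{-2529} = 3 i \sqrt{281}$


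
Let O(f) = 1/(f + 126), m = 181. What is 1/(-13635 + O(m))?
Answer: -307/4185944 ≈ -7.3341e-5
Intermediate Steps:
O(f) = 1/(126 + f)
1/(-13635 + O(m)) = 1/(-13635 + 1/(126 + 181)) = 1/(-13635 + 1/307) = 1/(-4185944/307) = -307/4185944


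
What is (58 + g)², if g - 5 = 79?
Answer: 20164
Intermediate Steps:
g = 84 (g = 5 + 79 = 84)
(58 + g)² = (58 + 84)² = 142² = 20164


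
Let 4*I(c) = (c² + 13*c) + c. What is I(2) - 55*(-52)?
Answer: 2868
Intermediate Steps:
I(c) = c²/4 + 7*c/2 (I(c) = ((c² + 13*c) + c)/4 = (c² + 14*c)/4 = c²/4 + 7*c/2)
I(2) - 55*(-52) = (¼)*2*(14 + 2) - 55*(-52) = (¼)*2*16 + 2860 = 8 + 2860 = 2868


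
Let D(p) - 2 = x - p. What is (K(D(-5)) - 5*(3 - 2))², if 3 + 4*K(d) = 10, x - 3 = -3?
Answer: 169/16 ≈ 10.563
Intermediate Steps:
x = 0 (x = 3 - 3 = 0)
D(p) = 2 - p (D(p) = 2 + (0 - p) = 2 - p)
K(d) = 7/4 (K(d) = -¾ + (¼)*10 = -¾ + 5/2 = 7/4)
(K(D(-5)) - 5*(3 - 2))² = (7/4 - 5*(3 - 2))² = (7/4 - 5*1)² = (7/4 - 5)² = (-13/4)² = 169/16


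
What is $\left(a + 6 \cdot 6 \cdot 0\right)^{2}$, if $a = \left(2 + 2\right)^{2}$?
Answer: $256$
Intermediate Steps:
$a = 16$ ($a = 4^{2} = 16$)
$\left(a + 6 \cdot 6 \cdot 0\right)^{2} = \left(16 + 6 \cdot 6 \cdot 0\right)^{2} = \left(16 + 36 \cdot 0\right)^{2} = \left(16 + 0\right)^{2} = 16^{2} = 256$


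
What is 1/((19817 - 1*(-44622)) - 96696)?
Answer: -1/32257 ≈ -3.1001e-5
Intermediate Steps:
1/((19817 - 1*(-44622)) - 96696) = 1/((19817 + 44622) - 96696) = 1/(64439 - 96696) = 1/(-32257) = -1/32257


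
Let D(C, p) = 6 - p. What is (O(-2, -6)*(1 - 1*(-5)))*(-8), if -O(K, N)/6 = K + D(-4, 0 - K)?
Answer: 576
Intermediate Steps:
O(K, N) = -36 - 12*K (O(K, N) = -6*(K + (6 - (0 - K))) = -6*(K + (6 - (-1)*K)) = -6*(K + (6 + K)) = -6*(6 + 2*K) = -36 - 12*K)
(O(-2, -6)*(1 - 1*(-5)))*(-8) = ((-36 - 12*(-2))*(1 - 1*(-5)))*(-8) = ((-36 + 24)*(1 + 5))*(-8) = -12*6*(-8) = -72*(-8) = 576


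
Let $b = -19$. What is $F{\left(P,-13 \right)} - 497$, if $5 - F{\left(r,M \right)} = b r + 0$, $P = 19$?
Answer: $-131$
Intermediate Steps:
$F{\left(r,M \right)} = 5 + 19 r$ ($F{\left(r,M \right)} = 5 - \left(- 19 r + 0\right) = 5 - - 19 r = 5 + 19 r$)
$F{\left(P,-13 \right)} - 497 = \left(5 + 19 \cdot 19\right) - 497 = \left(5 + 361\right) - 497 = 366 - 497 = -131$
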